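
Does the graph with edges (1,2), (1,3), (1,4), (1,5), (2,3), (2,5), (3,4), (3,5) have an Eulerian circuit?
No (2 vertices have odd degree: {2, 5}; Eulerian circuit requires 0)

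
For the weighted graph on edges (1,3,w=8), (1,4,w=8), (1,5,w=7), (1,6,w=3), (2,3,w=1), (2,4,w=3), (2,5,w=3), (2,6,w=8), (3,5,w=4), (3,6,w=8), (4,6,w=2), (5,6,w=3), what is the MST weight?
12 (MST edges: (1,6,w=3), (2,3,w=1), (2,4,w=3), (2,5,w=3), (4,6,w=2); sum of weights 3 + 1 + 3 + 3 + 2 = 12)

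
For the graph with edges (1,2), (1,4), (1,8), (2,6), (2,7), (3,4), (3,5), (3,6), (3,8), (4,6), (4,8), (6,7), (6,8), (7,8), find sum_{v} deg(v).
28 (handshake: sum of degrees = 2|E| = 2 x 14 = 28)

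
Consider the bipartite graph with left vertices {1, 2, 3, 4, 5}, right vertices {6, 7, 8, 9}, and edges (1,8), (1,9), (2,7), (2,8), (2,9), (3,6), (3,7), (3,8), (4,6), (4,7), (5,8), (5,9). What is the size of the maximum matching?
4 (matching: (1,9), (2,8), (3,7), (4,6); upper bound min(|L|,|R|) = min(5,4) = 4)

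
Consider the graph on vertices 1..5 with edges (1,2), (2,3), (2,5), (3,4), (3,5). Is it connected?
Yes (BFS from 1 visits [1, 2, 3, 5, 4] — all 5 vertices reached)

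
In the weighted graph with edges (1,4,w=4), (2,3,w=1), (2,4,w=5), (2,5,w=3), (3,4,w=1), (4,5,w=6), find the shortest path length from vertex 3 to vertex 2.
1 (path: 3 -> 2; weights 1 = 1)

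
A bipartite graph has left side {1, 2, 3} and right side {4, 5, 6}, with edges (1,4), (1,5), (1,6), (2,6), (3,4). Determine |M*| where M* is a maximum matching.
3 (matching: (1,5), (2,6), (3,4); upper bound min(|L|,|R|) = min(3,3) = 3)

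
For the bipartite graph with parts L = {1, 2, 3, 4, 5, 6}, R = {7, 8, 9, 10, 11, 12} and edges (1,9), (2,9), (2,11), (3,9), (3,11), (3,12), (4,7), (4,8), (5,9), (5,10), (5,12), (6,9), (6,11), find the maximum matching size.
5 (matching: (1,9), (2,11), (3,12), (4,8), (5,10); upper bound min(|L|,|R|) = min(6,6) = 6)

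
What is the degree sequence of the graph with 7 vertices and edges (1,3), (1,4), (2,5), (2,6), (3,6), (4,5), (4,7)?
[3, 2, 2, 2, 2, 2, 1] (degrees: deg(1)=2, deg(2)=2, deg(3)=2, deg(4)=3, deg(5)=2, deg(6)=2, deg(7)=1)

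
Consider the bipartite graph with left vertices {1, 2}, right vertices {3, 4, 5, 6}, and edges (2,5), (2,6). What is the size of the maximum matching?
1 (matching: (2,6); upper bound min(|L|,|R|) = min(2,4) = 2)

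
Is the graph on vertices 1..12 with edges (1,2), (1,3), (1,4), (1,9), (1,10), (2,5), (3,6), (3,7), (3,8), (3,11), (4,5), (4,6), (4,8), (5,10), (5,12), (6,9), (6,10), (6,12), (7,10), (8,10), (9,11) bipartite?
Yes. Partition: {1, 5, 6, 7, 8, 11}, {2, 3, 4, 9, 10, 12}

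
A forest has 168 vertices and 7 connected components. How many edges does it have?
161 (Each of the 7 component trees on V_i vertices has V_i - 1 edges; summing gives V - C = 168 - 7 = 161)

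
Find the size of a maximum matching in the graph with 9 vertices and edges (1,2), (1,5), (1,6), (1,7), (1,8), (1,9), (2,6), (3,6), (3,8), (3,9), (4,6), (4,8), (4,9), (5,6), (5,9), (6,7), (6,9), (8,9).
4 (matching: (1,5), (3,8), (4,9), (6,7); upper bound floor(n/2) = floor(9/2) = 4)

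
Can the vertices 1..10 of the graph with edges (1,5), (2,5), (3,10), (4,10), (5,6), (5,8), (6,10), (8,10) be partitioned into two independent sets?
Yes. Partition: {1, 2, 3, 4, 6, 7, 8, 9}, {5, 10}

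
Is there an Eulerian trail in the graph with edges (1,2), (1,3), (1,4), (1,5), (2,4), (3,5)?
Yes — and in fact it has an Eulerian circuit (the graph is connected and all 5 vertices have even degree)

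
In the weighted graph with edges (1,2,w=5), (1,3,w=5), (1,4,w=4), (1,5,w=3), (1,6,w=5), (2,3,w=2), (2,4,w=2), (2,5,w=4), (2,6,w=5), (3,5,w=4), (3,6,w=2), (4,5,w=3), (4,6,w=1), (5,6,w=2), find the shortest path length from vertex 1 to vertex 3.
5 (path: 1 -> 3; weights 5 = 5)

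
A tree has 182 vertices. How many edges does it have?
181 (A tree on V vertices has V - 1 edges, so 182 - 1 = 181)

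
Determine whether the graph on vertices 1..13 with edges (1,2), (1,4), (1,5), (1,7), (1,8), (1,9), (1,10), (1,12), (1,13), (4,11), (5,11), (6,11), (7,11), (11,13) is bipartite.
Yes. Partition: {1, 3, 11}, {2, 4, 5, 6, 7, 8, 9, 10, 12, 13}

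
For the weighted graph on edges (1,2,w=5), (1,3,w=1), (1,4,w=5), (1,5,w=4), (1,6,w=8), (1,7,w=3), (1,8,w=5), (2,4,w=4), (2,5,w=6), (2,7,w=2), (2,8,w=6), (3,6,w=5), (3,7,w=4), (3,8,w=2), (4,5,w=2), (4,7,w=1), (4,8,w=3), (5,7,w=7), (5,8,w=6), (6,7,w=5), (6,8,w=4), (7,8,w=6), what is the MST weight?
15 (MST edges: (1,3,w=1), (1,7,w=3), (2,7,w=2), (3,8,w=2), (4,5,w=2), (4,7,w=1), (6,8,w=4); sum of weights 1 + 3 + 2 + 2 + 2 + 1 + 4 = 15)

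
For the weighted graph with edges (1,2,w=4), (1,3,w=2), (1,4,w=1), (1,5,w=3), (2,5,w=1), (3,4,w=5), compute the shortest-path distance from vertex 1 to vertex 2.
4 (path: 1 -> 2; weights 4 = 4)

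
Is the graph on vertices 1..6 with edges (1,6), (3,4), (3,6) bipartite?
Yes. Partition: {1, 2, 3, 5}, {4, 6}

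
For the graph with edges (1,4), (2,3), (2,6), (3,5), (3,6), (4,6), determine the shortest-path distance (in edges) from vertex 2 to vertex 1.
3 (path: 2 -> 6 -> 4 -> 1, 3 edges)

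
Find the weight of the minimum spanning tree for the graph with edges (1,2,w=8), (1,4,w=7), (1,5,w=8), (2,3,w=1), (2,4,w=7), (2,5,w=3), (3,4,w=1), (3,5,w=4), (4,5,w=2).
11 (MST edges: (1,4,w=7), (2,3,w=1), (3,4,w=1), (4,5,w=2); sum of weights 7 + 1 + 1 + 2 = 11)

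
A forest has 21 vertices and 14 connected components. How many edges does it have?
7 (Each of the 14 component trees on V_i vertices has V_i - 1 edges; summing gives V - C = 21 - 14 = 7)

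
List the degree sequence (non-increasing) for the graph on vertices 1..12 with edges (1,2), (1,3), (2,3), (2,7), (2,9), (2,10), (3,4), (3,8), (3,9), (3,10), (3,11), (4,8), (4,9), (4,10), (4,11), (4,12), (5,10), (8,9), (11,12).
[7, 6, 5, 4, 4, 3, 3, 2, 2, 1, 1, 0] (degrees: deg(1)=2, deg(2)=5, deg(3)=7, deg(4)=6, deg(5)=1, deg(6)=0, deg(7)=1, deg(8)=3, deg(9)=4, deg(10)=4, deg(11)=3, deg(12)=2)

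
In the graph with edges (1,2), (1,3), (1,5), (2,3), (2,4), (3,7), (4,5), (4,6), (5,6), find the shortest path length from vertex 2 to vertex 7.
2 (path: 2 -> 3 -> 7, 2 edges)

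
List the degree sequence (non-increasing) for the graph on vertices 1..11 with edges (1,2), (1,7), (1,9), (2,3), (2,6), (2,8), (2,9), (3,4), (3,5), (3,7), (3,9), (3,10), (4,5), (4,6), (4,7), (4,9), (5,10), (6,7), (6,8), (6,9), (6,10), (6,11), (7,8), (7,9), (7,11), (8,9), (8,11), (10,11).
[7, 7, 7, 6, 5, 5, 5, 4, 4, 3, 3] (degrees: deg(1)=3, deg(2)=5, deg(3)=6, deg(4)=5, deg(5)=3, deg(6)=7, deg(7)=7, deg(8)=5, deg(9)=7, deg(10)=4, deg(11)=4)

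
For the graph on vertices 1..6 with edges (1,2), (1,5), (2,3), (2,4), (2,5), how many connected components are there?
2 (components: {1, 2, 3, 4, 5}, {6})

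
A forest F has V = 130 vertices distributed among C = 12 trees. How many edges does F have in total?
118 (Each of the 12 component trees on V_i vertices has V_i - 1 edges; summing gives V - C = 130 - 12 = 118)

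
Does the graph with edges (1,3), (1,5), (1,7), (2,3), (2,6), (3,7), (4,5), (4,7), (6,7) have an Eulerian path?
Yes (the graph is connected and exactly 2 vertices have odd degree: {1, 3}; any Eulerian path must start and end at those)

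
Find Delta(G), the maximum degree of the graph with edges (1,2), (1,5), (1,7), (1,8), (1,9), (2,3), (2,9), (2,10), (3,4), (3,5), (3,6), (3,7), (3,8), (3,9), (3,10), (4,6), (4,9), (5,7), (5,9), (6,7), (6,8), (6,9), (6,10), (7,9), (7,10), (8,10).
8 (attained at vertex 3)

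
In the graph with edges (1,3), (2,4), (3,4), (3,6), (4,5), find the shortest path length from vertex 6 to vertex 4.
2 (path: 6 -> 3 -> 4, 2 edges)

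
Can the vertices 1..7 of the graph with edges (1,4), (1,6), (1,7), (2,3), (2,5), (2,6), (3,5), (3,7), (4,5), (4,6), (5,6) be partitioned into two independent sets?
No (odd cycle of length 3: 6 -> 1 -> 4 -> 6)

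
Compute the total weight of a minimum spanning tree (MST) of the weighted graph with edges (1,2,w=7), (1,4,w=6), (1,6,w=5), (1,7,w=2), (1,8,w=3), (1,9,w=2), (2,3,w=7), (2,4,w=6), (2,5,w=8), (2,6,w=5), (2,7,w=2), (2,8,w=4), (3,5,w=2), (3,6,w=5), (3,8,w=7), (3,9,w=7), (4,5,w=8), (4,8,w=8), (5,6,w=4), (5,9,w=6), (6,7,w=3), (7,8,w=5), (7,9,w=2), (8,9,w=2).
23 (MST edges: (1,4,w=6), (1,7,w=2), (1,9,w=2), (2,7,w=2), (3,5,w=2), (5,6,w=4), (6,7,w=3), (8,9,w=2); sum of weights 6 + 2 + 2 + 2 + 2 + 4 + 3 + 2 = 23)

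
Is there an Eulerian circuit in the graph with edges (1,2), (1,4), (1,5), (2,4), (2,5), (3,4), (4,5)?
No (4 vertices have odd degree: {1, 2, 3, 5}; Eulerian circuit requires 0)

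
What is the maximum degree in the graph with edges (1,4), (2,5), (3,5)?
2 (attained at vertex 5)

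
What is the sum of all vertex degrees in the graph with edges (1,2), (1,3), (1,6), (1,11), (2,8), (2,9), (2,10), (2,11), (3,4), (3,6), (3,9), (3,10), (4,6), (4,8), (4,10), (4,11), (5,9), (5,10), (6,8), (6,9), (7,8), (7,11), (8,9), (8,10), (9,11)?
50 (handshake: sum of degrees = 2|E| = 2 x 25 = 50)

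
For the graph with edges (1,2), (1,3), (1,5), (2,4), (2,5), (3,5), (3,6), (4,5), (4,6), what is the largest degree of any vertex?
4 (attained at vertex 5)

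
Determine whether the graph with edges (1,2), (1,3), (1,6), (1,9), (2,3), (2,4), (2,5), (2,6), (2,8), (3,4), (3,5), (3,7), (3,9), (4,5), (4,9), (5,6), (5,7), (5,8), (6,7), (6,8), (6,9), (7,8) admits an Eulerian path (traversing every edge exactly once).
Yes — and in fact it has an Eulerian circuit (the graph is connected and all 9 vertices have even degree)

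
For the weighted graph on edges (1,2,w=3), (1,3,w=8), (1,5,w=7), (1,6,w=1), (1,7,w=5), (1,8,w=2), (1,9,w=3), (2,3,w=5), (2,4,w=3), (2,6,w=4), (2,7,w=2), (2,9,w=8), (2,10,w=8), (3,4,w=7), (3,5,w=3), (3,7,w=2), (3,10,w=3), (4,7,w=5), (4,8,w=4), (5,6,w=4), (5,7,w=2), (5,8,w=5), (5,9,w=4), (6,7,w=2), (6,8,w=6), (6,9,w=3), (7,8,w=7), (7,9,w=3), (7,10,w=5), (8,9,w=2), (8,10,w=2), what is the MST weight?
18 (MST edges: (1,6,w=1), (1,8,w=2), (2,4,w=3), (2,7,w=2), (3,7,w=2), (5,7,w=2), (6,7,w=2), (8,9,w=2), (8,10,w=2); sum of weights 1 + 2 + 3 + 2 + 2 + 2 + 2 + 2 + 2 = 18)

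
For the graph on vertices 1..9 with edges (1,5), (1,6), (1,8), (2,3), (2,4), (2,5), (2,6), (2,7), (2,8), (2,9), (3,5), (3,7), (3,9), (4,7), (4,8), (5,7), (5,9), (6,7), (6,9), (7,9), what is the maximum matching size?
4 (matching: (1,8), (2,4), (3,7), (6,9); upper bound floor(n/2) = floor(9/2) = 4)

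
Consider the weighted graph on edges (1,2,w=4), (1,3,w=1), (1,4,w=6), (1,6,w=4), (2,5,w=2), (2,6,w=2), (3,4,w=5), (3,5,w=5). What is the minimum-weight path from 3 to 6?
5 (path: 3 -> 1 -> 6; weights 1 + 4 = 5)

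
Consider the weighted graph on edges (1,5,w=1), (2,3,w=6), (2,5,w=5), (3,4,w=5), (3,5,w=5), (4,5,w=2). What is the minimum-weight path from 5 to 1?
1 (path: 5 -> 1; weights 1 = 1)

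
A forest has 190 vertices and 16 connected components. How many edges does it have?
174 (Each of the 16 component trees on V_i vertices has V_i - 1 edges; summing gives V - C = 190 - 16 = 174)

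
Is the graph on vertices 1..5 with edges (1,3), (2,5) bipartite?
Yes. Partition: {1, 2, 4}, {3, 5}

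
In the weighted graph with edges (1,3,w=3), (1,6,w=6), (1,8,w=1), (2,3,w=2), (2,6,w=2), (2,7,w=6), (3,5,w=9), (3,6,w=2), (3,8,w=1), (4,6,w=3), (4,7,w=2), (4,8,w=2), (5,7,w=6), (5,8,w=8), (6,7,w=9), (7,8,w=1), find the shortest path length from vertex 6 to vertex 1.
4 (path: 6 -> 3 -> 8 -> 1; weights 2 + 1 + 1 = 4)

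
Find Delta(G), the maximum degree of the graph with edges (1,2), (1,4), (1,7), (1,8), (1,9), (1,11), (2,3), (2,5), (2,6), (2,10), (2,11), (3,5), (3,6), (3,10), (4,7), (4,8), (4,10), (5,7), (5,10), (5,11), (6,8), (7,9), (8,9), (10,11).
6 (attained at vertices 1, 2)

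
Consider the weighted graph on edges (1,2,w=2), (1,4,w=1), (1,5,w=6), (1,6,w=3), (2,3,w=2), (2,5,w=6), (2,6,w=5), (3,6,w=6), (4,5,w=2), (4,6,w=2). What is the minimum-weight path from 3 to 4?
5 (path: 3 -> 2 -> 1 -> 4; weights 2 + 2 + 1 = 5)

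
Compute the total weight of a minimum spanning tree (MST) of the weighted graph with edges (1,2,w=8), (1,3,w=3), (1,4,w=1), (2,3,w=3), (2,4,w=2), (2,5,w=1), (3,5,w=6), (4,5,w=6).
7 (MST edges: (1,3,w=3), (1,4,w=1), (2,4,w=2), (2,5,w=1); sum of weights 3 + 1 + 2 + 1 = 7)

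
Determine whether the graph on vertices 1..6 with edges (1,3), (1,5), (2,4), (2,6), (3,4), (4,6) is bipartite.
No (odd cycle of length 3: 2 -> 4 -> 6 -> 2)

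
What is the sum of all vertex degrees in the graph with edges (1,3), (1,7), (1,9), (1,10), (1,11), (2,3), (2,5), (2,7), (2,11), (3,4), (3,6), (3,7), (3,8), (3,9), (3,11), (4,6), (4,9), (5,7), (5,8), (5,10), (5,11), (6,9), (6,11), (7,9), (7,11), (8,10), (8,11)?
54 (handshake: sum of degrees = 2|E| = 2 x 27 = 54)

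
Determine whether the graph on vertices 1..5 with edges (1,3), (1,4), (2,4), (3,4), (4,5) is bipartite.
No (odd cycle of length 3: 4 -> 1 -> 3 -> 4)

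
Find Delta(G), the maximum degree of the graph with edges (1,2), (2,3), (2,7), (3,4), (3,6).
3 (attained at vertices 2, 3)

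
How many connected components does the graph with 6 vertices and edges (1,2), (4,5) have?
4 (components: {1, 2}, {3}, {4, 5}, {6})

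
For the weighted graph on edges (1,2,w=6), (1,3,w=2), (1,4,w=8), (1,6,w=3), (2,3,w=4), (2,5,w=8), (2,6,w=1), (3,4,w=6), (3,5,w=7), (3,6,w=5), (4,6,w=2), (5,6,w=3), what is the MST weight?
11 (MST edges: (1,3,w=2), (1,6,w=3), (2,6,w=1), (4,6,w=2), (5,6,w=3); sum of weights 2 + 3 + 1 + 2 + 3 = 11)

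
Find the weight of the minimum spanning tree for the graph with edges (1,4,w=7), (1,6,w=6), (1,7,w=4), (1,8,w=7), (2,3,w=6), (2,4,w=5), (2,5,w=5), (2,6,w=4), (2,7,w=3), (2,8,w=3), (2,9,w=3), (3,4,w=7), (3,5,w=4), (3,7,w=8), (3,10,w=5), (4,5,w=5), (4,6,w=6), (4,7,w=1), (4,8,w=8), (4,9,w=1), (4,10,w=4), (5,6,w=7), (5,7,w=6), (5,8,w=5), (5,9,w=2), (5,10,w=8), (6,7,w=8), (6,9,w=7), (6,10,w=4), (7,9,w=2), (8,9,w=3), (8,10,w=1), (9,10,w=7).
23 (MST edges: (1,7,w=4), (2,6,w=4), (2,7,w=3), (2,8,w=3), (3,5,w=4), (4,7,w=1), (4,9,w=1), (5,9,w=2), (8,10,w=1); sum of weights 4 + 4 + 3 + 3 + 4 + 1 + 1 + 2 + 1 = 23)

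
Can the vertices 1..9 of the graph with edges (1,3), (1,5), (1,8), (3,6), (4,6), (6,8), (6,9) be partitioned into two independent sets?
Yes. Partition: {1, 2, 6, 7}, {3, 4, 5, 8, 9}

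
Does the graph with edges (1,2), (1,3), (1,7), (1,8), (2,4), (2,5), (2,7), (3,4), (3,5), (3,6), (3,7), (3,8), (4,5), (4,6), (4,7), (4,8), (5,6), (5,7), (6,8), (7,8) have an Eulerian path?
Yes (the graph is connected and exactly 2 vertices have odd degree: {5, 8}; any Eulerian path must start and end at those)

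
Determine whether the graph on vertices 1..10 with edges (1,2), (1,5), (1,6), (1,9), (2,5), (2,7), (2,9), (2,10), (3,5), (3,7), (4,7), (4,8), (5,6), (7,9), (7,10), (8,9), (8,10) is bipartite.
No (odd cycle of length 3: 5 -> 1 -> 2 -> 5)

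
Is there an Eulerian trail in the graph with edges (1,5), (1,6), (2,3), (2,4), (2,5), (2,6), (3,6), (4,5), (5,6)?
Yes — and in fact it has an Eulerian circuit (the graph is connected and all 6 vertices have even degree)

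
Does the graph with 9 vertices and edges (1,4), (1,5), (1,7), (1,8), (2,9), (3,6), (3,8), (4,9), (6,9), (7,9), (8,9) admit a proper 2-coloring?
Yes. Partition: {1, 3, 9}, {2, 4, 5, 6, 7, 8}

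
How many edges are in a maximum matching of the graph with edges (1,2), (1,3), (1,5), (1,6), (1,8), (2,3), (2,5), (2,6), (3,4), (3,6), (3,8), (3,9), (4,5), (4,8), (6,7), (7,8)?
4 (matching: (1,8), (2,5), (3,9), (6,7); upper bound floor(n/2) = floor(9/2) = 4)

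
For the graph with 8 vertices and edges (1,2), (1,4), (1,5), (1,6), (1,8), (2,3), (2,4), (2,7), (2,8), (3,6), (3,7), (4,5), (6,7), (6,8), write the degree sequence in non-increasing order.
[5, 5, 4, 3, 3, 3, 3, 2] (degrees: deg(1)=5, deg(2)=5, deg(3)=3, deg(4)=3, deg(5)=2, deg(6)=4, deg(7)=3, deg(8)=3)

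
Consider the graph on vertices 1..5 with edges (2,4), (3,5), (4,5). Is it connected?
No, it has 2 components: {1}, {2, 3, 4, 5}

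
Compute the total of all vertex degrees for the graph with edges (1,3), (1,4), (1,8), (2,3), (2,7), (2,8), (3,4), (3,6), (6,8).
18 (handshake: sum of degrees = 2|E| = 2 x 9 = 18)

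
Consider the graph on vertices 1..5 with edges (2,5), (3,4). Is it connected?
No, it has 3 components: {1}, {2, 5}, {3, 4}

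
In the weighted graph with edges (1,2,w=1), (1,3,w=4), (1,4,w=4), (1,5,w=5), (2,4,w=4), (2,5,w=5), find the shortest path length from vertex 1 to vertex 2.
1 (path: 1 -> 2; weights 1 = 1)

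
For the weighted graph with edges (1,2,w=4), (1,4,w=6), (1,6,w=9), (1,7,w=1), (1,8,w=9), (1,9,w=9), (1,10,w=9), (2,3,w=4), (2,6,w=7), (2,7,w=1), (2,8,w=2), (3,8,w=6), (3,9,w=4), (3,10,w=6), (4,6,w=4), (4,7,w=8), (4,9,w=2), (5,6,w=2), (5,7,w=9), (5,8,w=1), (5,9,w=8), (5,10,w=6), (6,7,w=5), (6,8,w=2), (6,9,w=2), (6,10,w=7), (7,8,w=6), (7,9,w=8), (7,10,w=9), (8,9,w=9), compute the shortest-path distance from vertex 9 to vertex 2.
6 (path: 9 -> 6 -> 8 -> 2; weights 2 + 2 + 2 = 6)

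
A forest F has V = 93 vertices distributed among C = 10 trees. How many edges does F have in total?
83 (Each of the 10 component trees on V_i vertices has V_i - 1 edges; summing gives V - C = 93 - 10 = 83)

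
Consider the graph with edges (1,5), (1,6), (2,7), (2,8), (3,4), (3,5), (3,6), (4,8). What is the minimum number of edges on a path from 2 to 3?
3 (path: 2 -> 8 -> 4 -> 3, 3 edges)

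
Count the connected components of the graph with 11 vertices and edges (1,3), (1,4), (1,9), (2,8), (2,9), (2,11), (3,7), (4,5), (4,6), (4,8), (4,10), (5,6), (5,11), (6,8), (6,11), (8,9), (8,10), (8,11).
1 (components: {1, 2, 3, 4, 5, 6, 7, 8, 9, 10, 11})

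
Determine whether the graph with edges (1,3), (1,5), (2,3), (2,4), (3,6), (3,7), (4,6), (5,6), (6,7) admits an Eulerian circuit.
Yes (the graph is connected and all 7 vertices have even degree)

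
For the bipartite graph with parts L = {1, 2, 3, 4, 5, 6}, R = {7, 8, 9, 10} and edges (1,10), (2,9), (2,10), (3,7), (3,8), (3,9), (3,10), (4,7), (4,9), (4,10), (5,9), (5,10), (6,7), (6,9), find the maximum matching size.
4 (matching: (1,10), (2,9), (3,8), (4,7); upper bound min(|L|,|R|) = min(6,4) = 4)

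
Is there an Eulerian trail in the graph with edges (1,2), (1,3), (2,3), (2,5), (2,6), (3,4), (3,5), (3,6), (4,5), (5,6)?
Yes (the graph is connected and exactly 2 vertices have odd degree: {3, 6}; any Eulerian path must start and end at those)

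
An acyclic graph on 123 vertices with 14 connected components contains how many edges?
109 (Each of the 14 component trees on V_i vertices has V_i - 1 edges; summing gives V - C = 123 - 14 = 109)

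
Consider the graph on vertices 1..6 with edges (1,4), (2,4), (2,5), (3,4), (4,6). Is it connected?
Yes (BFS from 1 visits [1, 4, 2, 3, 6, 5] — all 6 vertices reached)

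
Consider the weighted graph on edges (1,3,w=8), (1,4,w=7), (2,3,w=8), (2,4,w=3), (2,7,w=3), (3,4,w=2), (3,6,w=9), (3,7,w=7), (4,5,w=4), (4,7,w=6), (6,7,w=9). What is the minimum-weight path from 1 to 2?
10 (path: 1 -> 4 -> 2; weights 7 + 3 = 10)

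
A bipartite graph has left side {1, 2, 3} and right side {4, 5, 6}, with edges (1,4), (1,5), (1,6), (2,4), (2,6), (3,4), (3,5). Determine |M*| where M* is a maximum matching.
3 (matching: (1,6), (2,4), (3,5); upper bound min(|L|,|R|) = min(3,3) = 3)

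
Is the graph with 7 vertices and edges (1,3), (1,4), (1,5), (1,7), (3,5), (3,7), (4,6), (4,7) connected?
No, it has 2 components: {1, 3, 4, 5, 6, 7}, {2}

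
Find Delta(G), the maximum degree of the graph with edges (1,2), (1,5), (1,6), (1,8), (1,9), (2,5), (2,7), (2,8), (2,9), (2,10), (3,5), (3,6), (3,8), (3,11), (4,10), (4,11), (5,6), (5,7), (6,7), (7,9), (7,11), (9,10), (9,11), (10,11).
6 (attained at vertex 2)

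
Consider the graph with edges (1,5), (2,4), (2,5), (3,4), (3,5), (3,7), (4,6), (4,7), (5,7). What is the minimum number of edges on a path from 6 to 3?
2 (path: 6 -> 4 -> 3, 2 edges)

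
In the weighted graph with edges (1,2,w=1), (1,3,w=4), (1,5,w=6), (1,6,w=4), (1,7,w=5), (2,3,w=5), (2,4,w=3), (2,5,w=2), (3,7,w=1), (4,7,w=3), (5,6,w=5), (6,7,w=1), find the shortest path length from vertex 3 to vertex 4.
4 (path: 3 -> 7 -> 4; weights 1 + 3 = 4)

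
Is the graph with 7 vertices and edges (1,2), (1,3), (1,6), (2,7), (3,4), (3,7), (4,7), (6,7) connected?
No, it has 2 components: {1, 2, 3, 4, 6, 7}, {5}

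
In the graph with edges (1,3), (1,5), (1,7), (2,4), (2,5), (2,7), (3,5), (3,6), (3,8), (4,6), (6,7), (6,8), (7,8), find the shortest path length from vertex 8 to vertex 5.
2 (path: 8 -> 3 -> 5, 2 edges)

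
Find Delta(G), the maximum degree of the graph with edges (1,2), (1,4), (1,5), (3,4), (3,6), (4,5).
3 (attained at vertices 1, 4)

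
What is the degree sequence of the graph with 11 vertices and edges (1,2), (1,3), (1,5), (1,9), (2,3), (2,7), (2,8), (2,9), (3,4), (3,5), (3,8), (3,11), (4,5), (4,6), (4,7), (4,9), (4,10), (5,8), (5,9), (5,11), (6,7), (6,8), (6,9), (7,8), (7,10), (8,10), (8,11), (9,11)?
[7, 6, 6, 6, 6, 5, 5, 4, 4, 4, 3] (degrees: deg(1)=4, deg(2)=5, deg(3)=6, deg(4)=6, deg(5)=6, deg(6)=4, deg(7)=5, deg(8)=7, deg(9)=6, deg(10)=3, deg(11)=4)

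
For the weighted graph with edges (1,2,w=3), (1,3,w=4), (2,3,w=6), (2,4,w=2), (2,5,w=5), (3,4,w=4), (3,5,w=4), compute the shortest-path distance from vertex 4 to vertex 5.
7 (path: 4 -> 2 -> 5; weights 2 + 5 = 7)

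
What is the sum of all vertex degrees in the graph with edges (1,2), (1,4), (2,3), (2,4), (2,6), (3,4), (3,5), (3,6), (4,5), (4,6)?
20 (handshake: sum of degrees = 2|E| = 2 x 10 = 20)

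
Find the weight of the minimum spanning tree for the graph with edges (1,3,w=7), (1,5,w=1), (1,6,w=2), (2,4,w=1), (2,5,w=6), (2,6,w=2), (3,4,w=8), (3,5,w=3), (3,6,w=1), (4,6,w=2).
7 (MST edges: (1,5,w=1), (1,6,w=2), (2,4,w=1), (2,6,w=2), (3,6,w=1); sum of weights 1 + 2 + 1 + 2 + 1 = 7)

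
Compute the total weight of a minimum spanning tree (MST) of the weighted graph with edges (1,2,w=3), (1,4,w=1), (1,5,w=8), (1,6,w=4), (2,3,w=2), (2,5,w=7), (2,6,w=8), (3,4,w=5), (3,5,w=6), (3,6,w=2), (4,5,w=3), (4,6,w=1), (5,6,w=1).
7 (MST edges: (1,4,w=1), (2,3,w=2), (3,6,w=2), (4,6,w=1), (5,6,w=1); sum of weights 1 + 2 + 2 + 1 + 1 = 7)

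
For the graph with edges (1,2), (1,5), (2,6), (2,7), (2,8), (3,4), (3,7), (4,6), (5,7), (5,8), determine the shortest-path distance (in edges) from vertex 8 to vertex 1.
2 (path: 8 -> 2 -> 1, 2 edges)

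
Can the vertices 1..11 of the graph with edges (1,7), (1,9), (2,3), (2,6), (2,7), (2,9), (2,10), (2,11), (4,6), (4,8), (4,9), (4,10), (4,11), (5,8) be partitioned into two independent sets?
Yes. Partition: {1, 2, 4, 5}, {3, 6, 7, 8, 9, 10, 11}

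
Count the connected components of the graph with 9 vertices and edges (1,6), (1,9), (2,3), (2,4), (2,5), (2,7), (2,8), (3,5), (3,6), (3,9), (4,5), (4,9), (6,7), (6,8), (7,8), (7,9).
1 (components: {1, 2, 3, 4, 5, 6, 7, 8, 9})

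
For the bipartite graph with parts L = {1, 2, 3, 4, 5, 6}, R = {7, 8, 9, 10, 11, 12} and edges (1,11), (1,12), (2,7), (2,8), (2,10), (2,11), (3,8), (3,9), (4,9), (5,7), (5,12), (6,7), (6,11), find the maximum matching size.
6 (matching: (1,12), (2,10), (3,8), (4,9), (5,7), (6,11); upper bound min(|L|,|R|) = min(6,6) = 6)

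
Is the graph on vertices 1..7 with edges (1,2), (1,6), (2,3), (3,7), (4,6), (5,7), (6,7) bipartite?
No (odd cycle of length 5: 7 -> 6 -> 1 -> 2 -> 3 -> 7)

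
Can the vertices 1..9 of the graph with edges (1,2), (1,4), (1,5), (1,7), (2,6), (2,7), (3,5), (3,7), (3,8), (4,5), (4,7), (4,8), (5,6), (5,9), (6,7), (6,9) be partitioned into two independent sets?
No (odd cycle of length 3: 5 -> 1 -> 4 -> 5)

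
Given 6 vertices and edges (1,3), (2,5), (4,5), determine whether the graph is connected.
No, it has 3 components: {1, 3}, {2, 4, 5}, {6}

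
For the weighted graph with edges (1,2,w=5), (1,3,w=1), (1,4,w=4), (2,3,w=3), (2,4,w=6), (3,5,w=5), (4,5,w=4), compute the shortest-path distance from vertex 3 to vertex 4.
5 (path: 3 -> 1 -> 4; weights 1 + 4 = 5)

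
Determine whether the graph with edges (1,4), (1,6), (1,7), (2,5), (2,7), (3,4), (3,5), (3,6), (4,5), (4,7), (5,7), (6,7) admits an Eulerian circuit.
No (4 vertices have odd degree: {1, 3, 6, 7}; Eulerian circuit requires 0)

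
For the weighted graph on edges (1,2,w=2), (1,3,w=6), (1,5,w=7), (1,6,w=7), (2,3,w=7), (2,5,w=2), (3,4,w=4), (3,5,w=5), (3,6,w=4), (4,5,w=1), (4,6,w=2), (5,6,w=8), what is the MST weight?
11 (MST edges: (1,2,w=2), (2,5,w=2), (3,6,w=4), (4,5,w=1), (4,6,w=2); sum of weights 2 + 2 + 4 + 1 + 2 = 11)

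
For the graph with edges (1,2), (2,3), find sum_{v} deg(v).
4 (handshake: sum of degrees = 2|E| = 2 x 2 = 4)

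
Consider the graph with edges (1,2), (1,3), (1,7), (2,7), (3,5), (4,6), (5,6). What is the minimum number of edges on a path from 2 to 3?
2 (path: 2 -> 1 -> 3, 2 edges)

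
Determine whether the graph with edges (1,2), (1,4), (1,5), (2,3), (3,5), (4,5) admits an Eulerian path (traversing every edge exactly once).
Yes (the graph is connected and exactly 2 vertices have odd degree: {1, 5}; any Eulerian path must start and end at those)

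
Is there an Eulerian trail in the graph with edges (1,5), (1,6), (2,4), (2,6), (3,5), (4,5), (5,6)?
Yes (the graph is connected and exactly 2 vertices have odd degree: {3, 6}; any Eulerian path must start and end at those)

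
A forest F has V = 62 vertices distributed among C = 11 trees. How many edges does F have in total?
51 (Each of the 11 component trees on V_i vertices has V_i - 1 edges; summing gives V - C = 62 - 11 = 51)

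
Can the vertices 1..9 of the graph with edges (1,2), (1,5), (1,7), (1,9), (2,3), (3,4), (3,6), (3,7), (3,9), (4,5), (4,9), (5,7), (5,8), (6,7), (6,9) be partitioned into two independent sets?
No (odd cycle of length 3: 5 -> 1 -> 7 -> 5)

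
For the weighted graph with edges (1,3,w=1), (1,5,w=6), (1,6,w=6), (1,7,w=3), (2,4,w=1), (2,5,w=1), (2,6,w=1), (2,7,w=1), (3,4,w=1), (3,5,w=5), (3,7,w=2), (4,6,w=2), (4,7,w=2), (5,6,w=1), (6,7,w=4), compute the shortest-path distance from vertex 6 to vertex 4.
2 (path: 6 -> 4; weights 2 = 2)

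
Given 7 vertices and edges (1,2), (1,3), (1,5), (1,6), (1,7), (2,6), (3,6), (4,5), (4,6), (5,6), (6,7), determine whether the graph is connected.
Yes (BFS from 1 visits [1, 2, 3, 5, 6, 7, 4] — all 7 vertices reached)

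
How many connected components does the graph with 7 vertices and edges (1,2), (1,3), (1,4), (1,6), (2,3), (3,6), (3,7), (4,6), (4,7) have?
2 (components: {1, 2, 3, 4, 6, 7}, {5})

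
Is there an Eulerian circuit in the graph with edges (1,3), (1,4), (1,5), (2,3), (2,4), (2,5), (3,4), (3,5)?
No (4 vertices have odd degree: {1, 2, 4, 5}; Eulerian circuit requires 0)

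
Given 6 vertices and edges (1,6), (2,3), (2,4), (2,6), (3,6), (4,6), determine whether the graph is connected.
No, it has 2 components: {1, 2, 3, 4, 6}, {5}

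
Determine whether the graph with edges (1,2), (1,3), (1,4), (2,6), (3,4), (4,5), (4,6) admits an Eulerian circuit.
No (2 vertices have odd degree: {1, 5}; Eulerian circuit requires 0)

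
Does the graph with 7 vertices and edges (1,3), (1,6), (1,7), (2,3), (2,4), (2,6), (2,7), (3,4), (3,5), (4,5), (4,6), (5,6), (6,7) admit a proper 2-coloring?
No (odd cycle of length 3: 6 -> 1 -> 7 -> 6)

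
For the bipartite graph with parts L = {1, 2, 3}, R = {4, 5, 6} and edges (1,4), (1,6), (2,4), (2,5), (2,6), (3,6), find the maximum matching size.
3 (matching: (1,4), (2,5), (3,6); upper bound min(|L|,|R|) = min(3,3) = 3)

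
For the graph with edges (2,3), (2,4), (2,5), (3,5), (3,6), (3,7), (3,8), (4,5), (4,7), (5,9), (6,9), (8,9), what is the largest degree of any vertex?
5 (attained at vertex 3)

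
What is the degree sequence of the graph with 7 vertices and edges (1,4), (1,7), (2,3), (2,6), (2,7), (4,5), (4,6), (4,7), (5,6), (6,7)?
[4, 4, 4, 3, 2, 2, 1] (degrees: deg(1)=2, deg(2)=3, deg(3)=1, deg(4)=4, deg(5)=2, deg(6)=4, deg(7)=4)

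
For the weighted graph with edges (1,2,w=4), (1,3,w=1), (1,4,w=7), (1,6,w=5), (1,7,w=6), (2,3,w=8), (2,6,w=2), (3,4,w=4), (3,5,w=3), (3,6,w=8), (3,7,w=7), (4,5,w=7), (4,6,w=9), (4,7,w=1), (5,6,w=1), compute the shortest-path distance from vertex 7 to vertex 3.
5 (path: 7 -> 4 -> 3; weights 1 + 4 = 5)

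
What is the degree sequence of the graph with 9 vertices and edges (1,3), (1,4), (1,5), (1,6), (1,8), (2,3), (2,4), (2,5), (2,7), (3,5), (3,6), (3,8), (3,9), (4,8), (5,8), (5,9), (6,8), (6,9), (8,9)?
[6, 6, 5, 5, 4, 4, 4, 3, 1] (degrees: deg(1)=5, deg(2)=4, deg(3)=6, deg(4)=3, deg(5)=5, deg(6)=4, deg(7)=1, deg(8)=6, deg(9)=4)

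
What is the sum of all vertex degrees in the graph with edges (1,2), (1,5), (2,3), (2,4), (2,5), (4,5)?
12 (handshake: sum of degrees = 2|E| = 2 x 6 = 12)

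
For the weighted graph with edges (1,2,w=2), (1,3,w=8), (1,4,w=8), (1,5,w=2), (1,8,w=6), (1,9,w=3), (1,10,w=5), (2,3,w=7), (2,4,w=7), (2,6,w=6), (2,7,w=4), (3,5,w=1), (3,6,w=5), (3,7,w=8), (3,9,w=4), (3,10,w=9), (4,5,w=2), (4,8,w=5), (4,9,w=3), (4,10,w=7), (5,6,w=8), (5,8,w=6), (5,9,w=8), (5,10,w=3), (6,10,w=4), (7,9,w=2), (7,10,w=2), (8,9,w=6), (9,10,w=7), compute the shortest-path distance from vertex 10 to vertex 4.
5 (path: 10 -> 5 -> 4; weights 3 + 2 = 5)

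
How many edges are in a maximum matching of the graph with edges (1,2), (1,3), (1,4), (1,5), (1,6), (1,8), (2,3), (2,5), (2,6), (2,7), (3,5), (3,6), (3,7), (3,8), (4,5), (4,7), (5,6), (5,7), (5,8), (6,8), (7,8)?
4 (matching: (1,4), (2,3), (5,6), (7,8); upper bound floor(n/2) = floor(8/2) = 4)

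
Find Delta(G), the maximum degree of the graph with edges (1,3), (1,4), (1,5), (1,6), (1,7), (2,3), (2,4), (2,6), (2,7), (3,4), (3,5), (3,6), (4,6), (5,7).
5 (attained at vertices 1, 3)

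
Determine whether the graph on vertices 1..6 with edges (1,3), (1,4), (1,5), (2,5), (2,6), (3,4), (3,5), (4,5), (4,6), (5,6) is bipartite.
No (odd cycle of length 3: 5 -> 1 -> 3 -> 5)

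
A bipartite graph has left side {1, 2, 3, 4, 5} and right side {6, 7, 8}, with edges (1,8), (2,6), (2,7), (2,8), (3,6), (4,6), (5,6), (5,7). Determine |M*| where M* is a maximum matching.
3 (matching: (1,8), (2,7), (3,6); upper bound min(|L|,|R|) = min(5,3) = 3)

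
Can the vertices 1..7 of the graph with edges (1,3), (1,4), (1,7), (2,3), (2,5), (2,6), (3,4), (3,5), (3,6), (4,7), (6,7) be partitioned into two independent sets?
No (odd cycle of length 3: 4 -> 1 -> 3 -> 4)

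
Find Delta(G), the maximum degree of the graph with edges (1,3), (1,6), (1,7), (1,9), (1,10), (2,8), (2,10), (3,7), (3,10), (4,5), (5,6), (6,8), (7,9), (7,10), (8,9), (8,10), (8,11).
5 (attained at vertices 1, 8, 10)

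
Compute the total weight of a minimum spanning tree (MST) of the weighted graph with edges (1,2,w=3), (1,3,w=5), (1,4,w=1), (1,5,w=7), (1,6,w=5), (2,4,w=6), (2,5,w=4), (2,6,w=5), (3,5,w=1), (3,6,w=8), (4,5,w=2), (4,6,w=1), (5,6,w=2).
8 (MST edges: (1,2,w=3), (1,4,w=1), (3,5,w=1), (4,5,w=2), (4,6,w=1); sum of weights 3 + 1 + 1 + 2 + 1 = 8)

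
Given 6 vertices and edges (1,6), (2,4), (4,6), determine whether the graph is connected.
No, it has 3 components: {1, 2, 4, 6}, {3}, {5}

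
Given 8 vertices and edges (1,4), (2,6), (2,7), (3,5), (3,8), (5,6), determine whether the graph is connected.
No, it has 2 components: {1, 4}, {2, 3, 5, 6, 7, 8}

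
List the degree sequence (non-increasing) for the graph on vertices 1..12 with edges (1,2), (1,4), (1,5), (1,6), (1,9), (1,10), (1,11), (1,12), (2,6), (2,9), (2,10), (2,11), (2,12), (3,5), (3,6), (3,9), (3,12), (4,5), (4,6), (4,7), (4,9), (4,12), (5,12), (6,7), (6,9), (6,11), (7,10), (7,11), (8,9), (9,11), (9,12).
[8, 8, 7, 6, 6, 6, 5, 4, 4, 4, 3, 1] (degrees: deg(1)=8, deg(2)=6, deg(3)=4, deg(4)=6, deg(5)=4, deg(6)=7, deg(7)=4, deg(8)=1, deg(9)=8, deg(10)=3, deg(11)=5, deg(12)=6)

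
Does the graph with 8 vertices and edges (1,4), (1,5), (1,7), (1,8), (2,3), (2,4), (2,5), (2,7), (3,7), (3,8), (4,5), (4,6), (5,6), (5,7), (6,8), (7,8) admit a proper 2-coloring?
No (odd cycle of length 3: 4 -> 1 -> 5 -> 4)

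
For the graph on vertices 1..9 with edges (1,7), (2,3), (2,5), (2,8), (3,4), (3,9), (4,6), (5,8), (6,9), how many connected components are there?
2 (components: {1, 7}, {2, 3, 4, 5, 6, 8, 9})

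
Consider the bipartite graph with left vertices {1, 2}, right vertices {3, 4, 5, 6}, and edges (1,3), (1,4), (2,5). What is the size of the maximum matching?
2 (matching: (1,4), (2,5); upper bound min(|L|,|R|) = min(2,4) = 2)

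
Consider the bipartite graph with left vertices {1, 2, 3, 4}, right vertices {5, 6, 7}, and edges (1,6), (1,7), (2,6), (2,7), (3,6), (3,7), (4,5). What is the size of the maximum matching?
3 (matching: (1,7), (2,6), (4,5); upper bound min(|L|,|R|) = min(4,3) = 3)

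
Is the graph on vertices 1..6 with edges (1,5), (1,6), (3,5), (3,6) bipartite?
Yes. Partition: {1, 2, 3, 4}, {5, 6}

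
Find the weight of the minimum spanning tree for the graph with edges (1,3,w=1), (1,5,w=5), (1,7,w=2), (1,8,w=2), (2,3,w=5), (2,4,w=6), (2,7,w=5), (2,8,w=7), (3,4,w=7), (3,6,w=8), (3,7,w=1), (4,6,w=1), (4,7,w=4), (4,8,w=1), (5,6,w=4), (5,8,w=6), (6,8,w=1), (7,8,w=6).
15 (MST edges: (1,3,w=1), (1,8,w=2), (2,3,w=5), (3,7,w=1), (4,6,w=1), (4,8,w=1), (5,6,w=4); sum of weights 1 + 2 + 5 + 1 + 1 + 1 + 4 = 15)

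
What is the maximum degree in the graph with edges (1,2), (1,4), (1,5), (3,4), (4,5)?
3 (attained at vertices 1, 4)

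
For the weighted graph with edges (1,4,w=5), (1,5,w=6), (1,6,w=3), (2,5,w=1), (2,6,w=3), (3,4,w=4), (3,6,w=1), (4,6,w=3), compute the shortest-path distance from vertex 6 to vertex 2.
3 (path: 6 -> 2; weights 3 = 3)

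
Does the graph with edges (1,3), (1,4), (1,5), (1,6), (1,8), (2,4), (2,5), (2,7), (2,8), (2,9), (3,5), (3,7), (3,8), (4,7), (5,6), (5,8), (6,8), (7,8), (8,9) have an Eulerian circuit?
No (6 vertices have odd degree: {1, 2, 4, 5, 6, 8}; Eulerian circuit requires 0)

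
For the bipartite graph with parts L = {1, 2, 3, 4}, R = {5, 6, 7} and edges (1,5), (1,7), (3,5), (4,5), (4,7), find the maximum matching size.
2 (matching: (1,7), (3,5); upper bound min(|L|,|R|) = min(4,3) = 3)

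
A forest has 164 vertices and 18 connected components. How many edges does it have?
146 (Each of the 18 component trees on V_i vertices has V_i - 1 edges; summing gives V - C = 164 - 18 = 146)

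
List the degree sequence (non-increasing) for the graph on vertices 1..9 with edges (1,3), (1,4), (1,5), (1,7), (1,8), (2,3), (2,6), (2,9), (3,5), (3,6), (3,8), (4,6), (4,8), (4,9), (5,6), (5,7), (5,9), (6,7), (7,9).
[5, 5, 5, 5, 4, 4, 4, 3, 3] (degrees: deg(1)=5, deg(2)=3, deg(3)=5, deg(4)=4, deg(5)=5, deg(6)=5, deg(7)=4, deg(8)=3, deg(9)=4)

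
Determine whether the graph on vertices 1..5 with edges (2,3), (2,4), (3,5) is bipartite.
Yes. Partition: {1, 2, 5}, {3, 4}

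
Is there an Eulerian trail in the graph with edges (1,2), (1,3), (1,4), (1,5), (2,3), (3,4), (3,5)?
Yes — and in fact it has an Eulerian circuit (the graph is connected and all 5 vertices have even degree)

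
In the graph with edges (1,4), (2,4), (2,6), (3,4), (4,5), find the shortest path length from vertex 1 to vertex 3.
2 (path: 1 -> 4 -> 3, 2 edges)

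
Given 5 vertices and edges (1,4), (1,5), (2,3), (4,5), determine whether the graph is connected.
No, it has 2 components: {1, 4, 5}, {2, 3}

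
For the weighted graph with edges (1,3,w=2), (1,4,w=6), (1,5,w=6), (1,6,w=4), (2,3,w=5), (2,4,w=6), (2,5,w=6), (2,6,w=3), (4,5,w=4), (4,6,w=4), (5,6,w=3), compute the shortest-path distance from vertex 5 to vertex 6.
3 (path: 5 -> 6; weights 3 = 3)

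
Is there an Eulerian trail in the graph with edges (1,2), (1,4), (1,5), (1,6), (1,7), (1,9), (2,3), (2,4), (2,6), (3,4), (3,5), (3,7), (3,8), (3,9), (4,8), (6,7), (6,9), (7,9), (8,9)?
Yes (the graph is connected and exactly 2 vertices have odd degree: {8, 9}; any Eulerian path must start and end at those)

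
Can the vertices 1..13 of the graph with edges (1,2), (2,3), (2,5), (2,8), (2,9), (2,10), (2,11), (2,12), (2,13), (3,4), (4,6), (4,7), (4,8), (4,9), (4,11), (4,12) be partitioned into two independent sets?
Yes. Partition: {1, 3, 5, 6, 7, 8, 9, 10, 11, 12, 13}, {2, 4}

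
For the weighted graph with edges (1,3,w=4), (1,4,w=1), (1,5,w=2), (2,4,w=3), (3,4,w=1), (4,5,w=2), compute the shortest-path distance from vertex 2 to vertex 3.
4 (path: 2 -> 4 -> 3; weights 3 + 1 = 4)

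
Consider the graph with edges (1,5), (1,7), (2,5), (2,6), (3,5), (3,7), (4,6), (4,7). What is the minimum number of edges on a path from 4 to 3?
2 (path: 4 -> 7 -> 3, 2 edges)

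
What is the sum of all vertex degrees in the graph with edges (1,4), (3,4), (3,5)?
6 (handshake: sum of degrees = 2|E| = 2 x 3 = 6)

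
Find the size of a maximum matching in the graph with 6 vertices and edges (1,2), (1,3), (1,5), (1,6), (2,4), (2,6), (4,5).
3 (matching: (1,3), (2,6), (4,5); upper bound floor(n/2) = floor(6/2) = 3)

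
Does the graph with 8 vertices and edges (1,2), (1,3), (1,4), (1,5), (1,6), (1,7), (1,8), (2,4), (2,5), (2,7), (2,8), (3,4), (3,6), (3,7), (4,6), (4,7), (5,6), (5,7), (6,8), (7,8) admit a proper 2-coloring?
No (odd cycle of length 3: 6 -> 1 -> 4 -> 6)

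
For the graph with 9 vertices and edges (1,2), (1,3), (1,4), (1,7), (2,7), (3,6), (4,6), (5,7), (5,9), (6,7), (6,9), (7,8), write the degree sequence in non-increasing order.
[5, 4, 4, 2, 2, 2, 2, 2, 1] (degrees: deg(1)=4, deg(2)=2, deg(3)=2, deg(4)=2, deg(5)=2, deg(6)=4, deg(7)=5, deg(8)=1, deg(9)=2)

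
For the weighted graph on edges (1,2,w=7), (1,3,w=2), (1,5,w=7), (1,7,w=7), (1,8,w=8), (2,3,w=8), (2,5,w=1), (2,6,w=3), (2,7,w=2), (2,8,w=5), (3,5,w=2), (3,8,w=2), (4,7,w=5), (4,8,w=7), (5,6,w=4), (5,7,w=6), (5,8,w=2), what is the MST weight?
17 (MST edges: (1,3,w=2), (2,5,w=1), (2,6,w=3), (2,7,w=2), (3,5,w=2), (3,8,w=2), (4,7,w=5); sum of weights 2 + 1 + 3 + 2 + 2 + 2 + 5 = 17)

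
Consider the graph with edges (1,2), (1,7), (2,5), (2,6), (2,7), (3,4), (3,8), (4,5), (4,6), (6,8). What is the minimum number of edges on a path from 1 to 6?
2 (path: 1 -> 2 -> 6, 2 edges)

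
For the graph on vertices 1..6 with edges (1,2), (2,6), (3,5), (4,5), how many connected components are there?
2 (components: {1, 2, 6}, {3, 4, 5})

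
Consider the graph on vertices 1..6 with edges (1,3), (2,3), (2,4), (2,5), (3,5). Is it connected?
No, it has 2 components: {1, 2, 3, 4, 5}, {6}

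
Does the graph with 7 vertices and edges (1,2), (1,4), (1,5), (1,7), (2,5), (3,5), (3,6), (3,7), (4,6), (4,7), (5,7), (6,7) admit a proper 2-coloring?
No (odd cycle of length 3: 7 -> 1 -> 5 -> 7)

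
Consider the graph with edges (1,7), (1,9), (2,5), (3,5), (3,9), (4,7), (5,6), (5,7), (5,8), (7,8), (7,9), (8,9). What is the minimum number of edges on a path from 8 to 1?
2 (path: 8 -> 9 -> 1, 2 edges)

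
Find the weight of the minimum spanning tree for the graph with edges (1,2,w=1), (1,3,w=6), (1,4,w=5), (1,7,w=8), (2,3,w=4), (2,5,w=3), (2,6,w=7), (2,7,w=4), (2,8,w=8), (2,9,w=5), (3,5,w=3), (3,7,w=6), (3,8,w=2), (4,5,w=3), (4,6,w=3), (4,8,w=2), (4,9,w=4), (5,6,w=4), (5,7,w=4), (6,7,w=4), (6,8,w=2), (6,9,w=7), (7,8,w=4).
21 (MST edges: (1,2,w=1), (2,5,w=3), (2,7,w=4), (3,5,w=3), (3,8,w=2), (4,8,w=2), (4,9,w=4), (6,8,w=2); sum of weights 1 + 3 + 4 + 3 + 2 + 2 + 4 + 2 = 21)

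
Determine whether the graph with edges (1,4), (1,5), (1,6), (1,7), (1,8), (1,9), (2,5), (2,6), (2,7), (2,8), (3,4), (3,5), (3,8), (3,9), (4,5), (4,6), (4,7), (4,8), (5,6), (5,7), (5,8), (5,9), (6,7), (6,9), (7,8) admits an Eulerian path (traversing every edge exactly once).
Yes — and in fact it has an Eulerian circuit (the graph is connected and all 9 vertices have even degree)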